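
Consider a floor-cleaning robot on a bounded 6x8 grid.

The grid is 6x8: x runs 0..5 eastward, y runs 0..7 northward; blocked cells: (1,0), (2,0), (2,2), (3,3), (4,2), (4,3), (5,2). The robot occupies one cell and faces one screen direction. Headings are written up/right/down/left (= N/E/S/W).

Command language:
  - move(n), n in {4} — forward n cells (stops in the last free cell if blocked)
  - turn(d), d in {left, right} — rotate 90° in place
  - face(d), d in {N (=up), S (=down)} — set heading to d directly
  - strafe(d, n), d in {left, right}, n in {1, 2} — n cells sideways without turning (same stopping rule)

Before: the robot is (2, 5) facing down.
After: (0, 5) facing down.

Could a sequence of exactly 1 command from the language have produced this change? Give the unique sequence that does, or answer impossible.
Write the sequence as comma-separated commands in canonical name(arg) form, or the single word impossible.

key: still facing S — the one step turns nothing
from: (2, 5) facing down
t=1 strafe(right, 2) ⇒ (0, 5) facing down
no rival 1-sequence matches.

strafe(right, 2)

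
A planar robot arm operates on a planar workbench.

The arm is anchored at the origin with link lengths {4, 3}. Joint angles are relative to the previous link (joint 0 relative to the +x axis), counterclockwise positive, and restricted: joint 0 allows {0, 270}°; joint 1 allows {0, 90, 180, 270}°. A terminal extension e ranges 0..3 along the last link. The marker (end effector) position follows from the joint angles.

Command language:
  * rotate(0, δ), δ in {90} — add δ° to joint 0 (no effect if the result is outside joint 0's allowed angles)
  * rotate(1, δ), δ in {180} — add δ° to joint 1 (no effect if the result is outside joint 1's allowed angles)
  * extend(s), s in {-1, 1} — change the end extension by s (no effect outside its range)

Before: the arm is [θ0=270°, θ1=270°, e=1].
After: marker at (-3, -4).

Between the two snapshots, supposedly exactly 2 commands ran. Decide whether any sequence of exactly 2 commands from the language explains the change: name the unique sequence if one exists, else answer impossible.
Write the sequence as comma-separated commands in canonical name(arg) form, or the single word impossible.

start: [θ0=270°, θ1=270°, e=1]
t=1 extend(-1) ⇒ [θ0=270°, θ1=270°, e=0]
t=2 extend(-1) ⇒ [θ0=270°, θ1=270°, e=0]
uniquely the one of 16 2-step routes that fits.

extend(-1), extend(-1)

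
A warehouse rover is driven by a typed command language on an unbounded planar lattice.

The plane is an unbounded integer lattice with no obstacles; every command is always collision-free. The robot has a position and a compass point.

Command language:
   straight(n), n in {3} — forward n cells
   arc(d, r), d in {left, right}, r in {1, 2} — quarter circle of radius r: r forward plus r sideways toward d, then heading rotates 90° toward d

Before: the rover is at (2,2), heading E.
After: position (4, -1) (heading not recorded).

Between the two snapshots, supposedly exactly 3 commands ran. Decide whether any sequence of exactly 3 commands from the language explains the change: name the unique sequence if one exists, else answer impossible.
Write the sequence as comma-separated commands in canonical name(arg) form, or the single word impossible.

key: order matters: swapping straight(3) and arc(right, 2) lands elsewhere
from: at (2,2), heading E
[1] after straight(3): at (5,2), heading E
[2] after arc(right, 1): at (6,1), heading S
[3] after arc(right, 2): at (4,-1), heading W
all 125 alternatives checked — unique.

straight(3), arc(right, 1), arc(right, 2)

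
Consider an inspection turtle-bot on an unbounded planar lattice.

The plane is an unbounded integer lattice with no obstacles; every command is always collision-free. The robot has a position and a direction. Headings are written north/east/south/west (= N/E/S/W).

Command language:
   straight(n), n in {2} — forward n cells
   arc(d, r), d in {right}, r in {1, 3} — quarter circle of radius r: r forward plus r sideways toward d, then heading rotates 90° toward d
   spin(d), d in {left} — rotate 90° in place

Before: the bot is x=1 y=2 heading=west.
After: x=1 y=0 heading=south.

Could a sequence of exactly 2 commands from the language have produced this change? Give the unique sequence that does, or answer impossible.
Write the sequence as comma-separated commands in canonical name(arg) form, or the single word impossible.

spin(left), straight(2)

key: order matters: swapping spin(left) and straight(2) lands elsewhere
from: x=1 y=2 heading=west
1. spin(left) → x=1 y=2 heading=south
2. straight(2) → x=1 y=0 heading=south
uniquely the one of 16 2-step routes that fits.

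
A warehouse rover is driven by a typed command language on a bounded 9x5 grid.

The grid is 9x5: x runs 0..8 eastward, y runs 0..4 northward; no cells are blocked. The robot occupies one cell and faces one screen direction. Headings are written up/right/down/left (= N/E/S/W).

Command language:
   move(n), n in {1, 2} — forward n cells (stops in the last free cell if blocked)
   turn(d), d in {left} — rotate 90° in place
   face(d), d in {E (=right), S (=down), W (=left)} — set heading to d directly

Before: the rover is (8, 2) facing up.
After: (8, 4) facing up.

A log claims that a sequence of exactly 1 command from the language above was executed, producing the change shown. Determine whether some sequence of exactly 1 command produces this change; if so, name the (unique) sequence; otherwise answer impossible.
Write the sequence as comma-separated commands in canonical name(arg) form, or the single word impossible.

key: still facing N — the one step turns nothing
from: (8, 2) facing up
step 1 (move(2)): (8, 4) facing up
no other 1-command option fits: unique.

move(2)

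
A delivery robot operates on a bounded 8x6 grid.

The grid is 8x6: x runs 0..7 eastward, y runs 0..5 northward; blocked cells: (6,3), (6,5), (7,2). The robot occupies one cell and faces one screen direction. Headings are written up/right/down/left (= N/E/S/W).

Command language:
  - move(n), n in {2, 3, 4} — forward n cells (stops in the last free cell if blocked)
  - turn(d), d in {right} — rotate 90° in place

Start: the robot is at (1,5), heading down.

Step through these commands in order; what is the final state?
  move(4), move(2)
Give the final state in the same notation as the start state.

start: at (1,5), heading down
step 1 (move(4)): at (1,1), heading down
step 2 (move(2)): at (1,0), heading down

at (1,0), heading down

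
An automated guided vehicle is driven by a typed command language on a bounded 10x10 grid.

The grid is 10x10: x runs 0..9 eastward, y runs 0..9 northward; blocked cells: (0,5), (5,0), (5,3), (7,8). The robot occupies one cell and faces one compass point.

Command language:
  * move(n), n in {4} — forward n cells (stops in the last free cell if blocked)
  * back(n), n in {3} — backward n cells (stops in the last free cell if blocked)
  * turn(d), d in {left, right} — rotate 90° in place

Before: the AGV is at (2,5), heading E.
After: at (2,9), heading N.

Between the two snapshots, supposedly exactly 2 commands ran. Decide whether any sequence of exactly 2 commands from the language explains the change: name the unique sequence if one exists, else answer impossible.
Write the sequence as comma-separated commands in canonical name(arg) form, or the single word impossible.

turn(left), move(4)

key: cell and facing (now N) both changed — the 2 commands mix motion and turning
begin: at (2,5), heading E
[1] after turn(left): at (2,5), heading N
[2] after move(4): at (2,9), heading N
no rival 2-sequence matches.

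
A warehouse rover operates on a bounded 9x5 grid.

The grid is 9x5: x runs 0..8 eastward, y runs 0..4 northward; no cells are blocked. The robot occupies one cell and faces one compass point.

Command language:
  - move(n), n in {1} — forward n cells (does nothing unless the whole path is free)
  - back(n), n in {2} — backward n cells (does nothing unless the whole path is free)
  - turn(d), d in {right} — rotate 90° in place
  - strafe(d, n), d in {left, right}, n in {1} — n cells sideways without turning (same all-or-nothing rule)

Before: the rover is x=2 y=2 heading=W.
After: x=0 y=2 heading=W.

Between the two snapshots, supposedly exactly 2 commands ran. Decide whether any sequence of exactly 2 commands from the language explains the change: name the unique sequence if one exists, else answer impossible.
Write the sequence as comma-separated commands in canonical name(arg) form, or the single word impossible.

move(1), move(1)

key: heading stays W — no command in the sequence turns
begin: x=2 y=2 heading=W
1. move(1) → x=1 y=2 heading=W
2. move(1) → x=0 y=2 heading=W
no rival 2-sequence matches.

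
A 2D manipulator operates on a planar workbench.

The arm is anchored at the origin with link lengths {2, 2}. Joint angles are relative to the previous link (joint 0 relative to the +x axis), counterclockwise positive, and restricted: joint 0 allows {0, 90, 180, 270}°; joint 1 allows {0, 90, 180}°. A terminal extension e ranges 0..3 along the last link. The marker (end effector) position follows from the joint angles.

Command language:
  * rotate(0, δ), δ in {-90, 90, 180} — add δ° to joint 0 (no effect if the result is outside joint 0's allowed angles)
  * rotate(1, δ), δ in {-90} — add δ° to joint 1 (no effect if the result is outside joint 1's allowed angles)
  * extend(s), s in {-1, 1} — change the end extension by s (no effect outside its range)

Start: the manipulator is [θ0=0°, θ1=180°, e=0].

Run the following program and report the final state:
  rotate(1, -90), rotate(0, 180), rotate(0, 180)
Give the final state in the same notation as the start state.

[θ0=0°, θ1=90°, e=0]

initial: [θ0=0°, θ1=180°, e=0]
1. rotate(1, -90) → [θ0=0°, θ1=90°, e=0]
2. rotate(0, 180) → [θ0=180°, θ1=90°, e=0]
3. rotate(0, 180) → [θ0=0°, θ1=90°, e=0]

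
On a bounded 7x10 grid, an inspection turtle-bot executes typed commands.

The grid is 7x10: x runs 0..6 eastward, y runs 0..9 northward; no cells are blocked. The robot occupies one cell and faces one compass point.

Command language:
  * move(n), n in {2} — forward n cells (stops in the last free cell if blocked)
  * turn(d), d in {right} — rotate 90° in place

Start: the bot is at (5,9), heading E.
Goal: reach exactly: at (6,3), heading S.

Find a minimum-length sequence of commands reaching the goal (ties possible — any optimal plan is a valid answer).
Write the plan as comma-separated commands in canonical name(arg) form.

from: at (5,9), heading E
t=1 move(2) ⇒ at (6,9), heading E
t=2 turn(right) ⇒ at (6,9), heading S
t=3 move(2) ⇒ at (6,7), heading S
t=4 move(2) ⇒ at (6,5), heading S
t=5 move(2) ⇒ at (6,3), heading S
nothing shorter than 5 reaches the goal.

move(2), turn(right), move(2), move(2), move(2)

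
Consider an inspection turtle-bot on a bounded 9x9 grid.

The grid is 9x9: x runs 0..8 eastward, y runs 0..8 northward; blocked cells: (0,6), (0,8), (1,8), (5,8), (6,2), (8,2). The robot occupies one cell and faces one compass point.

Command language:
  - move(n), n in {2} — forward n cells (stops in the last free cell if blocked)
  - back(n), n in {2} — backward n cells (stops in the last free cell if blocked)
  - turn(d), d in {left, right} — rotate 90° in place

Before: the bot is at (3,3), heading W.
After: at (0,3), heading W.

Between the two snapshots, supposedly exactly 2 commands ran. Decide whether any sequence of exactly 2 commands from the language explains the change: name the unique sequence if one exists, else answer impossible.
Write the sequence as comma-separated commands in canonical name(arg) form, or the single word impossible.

move(2), move(2)

key: still facing W at the end — nothing in the sequence rotates
initial: at (3,3), heading W
[1] after move(2): at (1,3), heading W
[2] after move(2): at (0,3), heading W
no other 2-command option fits: unique.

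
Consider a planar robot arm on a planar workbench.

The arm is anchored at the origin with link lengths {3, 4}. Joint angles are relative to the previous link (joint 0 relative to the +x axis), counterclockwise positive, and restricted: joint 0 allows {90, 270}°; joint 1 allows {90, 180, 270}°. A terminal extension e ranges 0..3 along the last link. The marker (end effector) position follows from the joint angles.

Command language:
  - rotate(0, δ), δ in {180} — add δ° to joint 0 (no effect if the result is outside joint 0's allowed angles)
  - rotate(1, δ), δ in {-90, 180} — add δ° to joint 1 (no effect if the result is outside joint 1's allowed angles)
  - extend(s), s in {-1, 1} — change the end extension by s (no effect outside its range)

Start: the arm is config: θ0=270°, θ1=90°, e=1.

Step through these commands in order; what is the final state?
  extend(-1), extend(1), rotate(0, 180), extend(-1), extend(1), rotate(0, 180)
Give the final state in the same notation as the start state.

config: θ0=270°, θ1=90°, e=1

from: config: θ0=270°, θ1=90°, e=1
[1] after extend(-1): config: θ0=270°, θ1=90°, e=0
[2] after extend(1): config: θ0=270°, θ1=90°, e=1
[3] after rotate(0, 180): config: θ0=90°, θ1=90°, e=1
[4] after extend(-1): config: θ0=90°, θ1=90°, e=0
[5] after extend(1): config: θ0=90°, θ1=90°, e=1
[6] after rotate(0, 180): config: θ0=270°, θ1=90°, e=1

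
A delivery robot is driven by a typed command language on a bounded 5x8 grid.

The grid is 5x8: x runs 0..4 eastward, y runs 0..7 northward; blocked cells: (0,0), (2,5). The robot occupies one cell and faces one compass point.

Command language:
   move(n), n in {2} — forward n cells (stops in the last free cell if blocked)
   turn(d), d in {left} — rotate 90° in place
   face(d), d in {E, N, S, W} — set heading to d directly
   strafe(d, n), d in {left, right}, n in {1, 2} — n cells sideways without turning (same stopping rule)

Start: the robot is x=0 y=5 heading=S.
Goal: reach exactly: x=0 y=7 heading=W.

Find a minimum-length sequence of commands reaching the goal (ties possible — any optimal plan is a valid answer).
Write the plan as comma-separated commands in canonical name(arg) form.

face(W), strafe(right, 2)

begin: x=0 y=5 heading=S
[1] after face(W): x=0 y=5 heading=W
[2] after strafe(right, 2): x=0 y=7 heading=W
nothing shorter than 2 reaches the goal.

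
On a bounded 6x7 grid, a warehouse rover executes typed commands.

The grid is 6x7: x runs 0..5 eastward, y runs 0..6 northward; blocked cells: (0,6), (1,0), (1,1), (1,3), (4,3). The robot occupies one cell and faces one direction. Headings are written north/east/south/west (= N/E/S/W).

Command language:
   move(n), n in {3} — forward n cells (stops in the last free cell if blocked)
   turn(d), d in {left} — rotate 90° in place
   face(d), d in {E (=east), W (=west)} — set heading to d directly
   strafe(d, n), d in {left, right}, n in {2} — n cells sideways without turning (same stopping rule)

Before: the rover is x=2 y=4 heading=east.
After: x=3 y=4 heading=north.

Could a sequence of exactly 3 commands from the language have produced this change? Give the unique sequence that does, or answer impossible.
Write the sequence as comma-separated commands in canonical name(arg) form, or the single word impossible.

move(3), turn(left), strafe(left, 2)

key: order matters: swapping move(3) and strafe(left, 2) lands elsewhere
from: x=2 y=4 heading=east
1. move(3) → x=5 y=4 heading=east
2. turn(left) → x=5 y=4 heading=north
3. strafe(left, 2) → x=3 y=4 heading=north
no other 3-command option fits: unique.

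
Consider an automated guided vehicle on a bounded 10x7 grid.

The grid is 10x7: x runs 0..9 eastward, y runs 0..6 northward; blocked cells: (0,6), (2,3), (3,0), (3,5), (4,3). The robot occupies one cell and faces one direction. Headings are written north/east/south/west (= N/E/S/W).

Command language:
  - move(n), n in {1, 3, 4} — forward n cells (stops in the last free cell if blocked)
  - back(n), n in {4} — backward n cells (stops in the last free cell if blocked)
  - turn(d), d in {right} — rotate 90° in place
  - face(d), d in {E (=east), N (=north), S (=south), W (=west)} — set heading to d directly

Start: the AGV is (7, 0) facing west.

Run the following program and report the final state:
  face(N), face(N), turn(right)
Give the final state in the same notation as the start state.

(7, 0) facing east

begin: (7, 0) facing west
t=1 face(N) ⇒ (7, 0) facing north
t=2 face(N) ⇒ (7, 0) facing north
t=3 turn(right) ⇒ (7, 0) facing east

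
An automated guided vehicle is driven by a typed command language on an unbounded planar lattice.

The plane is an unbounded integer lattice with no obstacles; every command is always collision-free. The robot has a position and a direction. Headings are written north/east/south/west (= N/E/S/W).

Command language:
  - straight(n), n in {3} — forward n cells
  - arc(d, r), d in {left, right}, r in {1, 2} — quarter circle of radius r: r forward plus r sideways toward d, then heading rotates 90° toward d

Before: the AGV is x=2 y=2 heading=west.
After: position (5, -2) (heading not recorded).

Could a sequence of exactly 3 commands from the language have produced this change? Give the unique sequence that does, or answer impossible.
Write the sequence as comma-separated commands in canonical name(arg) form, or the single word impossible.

arc(left, 2), arc(left, 2), straight(3)

key: order matters: swapping arc(left, 2) and straight(3) lands elsewhere
begin: x=2 y=2 heading=west
t=1 arc(left, 2) ⇒ x=0 y=0 heading=south
t=2 arc(left, 2) ⇒ x=2 y=-2 heading=east
t=3 straight(3) ⇒ x=5 y=-2 heading=east
no rival 3-sequence matches.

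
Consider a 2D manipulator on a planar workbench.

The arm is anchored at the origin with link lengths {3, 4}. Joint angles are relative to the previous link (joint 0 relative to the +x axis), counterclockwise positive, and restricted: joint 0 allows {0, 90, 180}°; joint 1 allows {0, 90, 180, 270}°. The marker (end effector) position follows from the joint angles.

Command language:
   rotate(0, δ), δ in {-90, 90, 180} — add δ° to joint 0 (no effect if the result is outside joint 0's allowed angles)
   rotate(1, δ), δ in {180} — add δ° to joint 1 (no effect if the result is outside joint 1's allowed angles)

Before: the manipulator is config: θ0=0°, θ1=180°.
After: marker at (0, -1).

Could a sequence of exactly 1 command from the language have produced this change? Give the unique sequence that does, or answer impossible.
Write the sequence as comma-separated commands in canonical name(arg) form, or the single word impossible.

rotate(0, 90)

begin: config: θ0=0°, θ1=180°
t=1 rotate(0, 90) ⇒ config: θ0=90°, θ1=180°
uniquely the one of 4 1-step routes that fits.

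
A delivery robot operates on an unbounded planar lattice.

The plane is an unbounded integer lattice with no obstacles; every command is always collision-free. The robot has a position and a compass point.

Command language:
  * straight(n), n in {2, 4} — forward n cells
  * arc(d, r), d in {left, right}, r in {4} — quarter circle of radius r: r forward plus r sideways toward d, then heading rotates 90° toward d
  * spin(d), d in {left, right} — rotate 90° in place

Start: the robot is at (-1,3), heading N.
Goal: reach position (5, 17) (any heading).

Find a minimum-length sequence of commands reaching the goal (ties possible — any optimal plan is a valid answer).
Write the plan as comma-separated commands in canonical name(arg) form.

straight(2), arc(right, 4), straight(2), arc(left, 4), arc(left, 4)

t0: at (-1,3), heading N
step 1 (straight(2)): at (-1,5), heading N
step 2 (arc(right, 4)): at (3,9), heading E
step 3 (straight(2)): at (5,9), heading E
step 4 (arc(left, 4)): at (9,13), heading N
step 5 (arc(left, 4)): at (5,17), heading W
shorter routes all fall short; 5 is best.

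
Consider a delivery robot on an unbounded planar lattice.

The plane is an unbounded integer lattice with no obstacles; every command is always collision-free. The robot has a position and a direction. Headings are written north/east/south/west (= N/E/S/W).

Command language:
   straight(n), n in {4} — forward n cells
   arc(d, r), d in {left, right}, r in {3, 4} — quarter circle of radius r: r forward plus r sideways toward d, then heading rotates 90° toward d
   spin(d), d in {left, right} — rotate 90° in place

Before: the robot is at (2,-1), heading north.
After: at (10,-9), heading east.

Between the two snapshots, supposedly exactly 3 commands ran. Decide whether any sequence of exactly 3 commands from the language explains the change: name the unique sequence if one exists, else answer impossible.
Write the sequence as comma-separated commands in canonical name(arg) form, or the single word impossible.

key: cell and facing (now E) both changed — the 3 commands mix motion and turning
t0: at (2,-1), heading north
step 1 (spin(right)): at (2,-1), heading east
step 2 (arc(right, 4)): at (6,-5), heading south
step 3 (arc(left, 4)): at (10,-9), heading east
uniquely the one of 343 3-step routes that fits.

spin(right), arc(right, 4), arc(left, 4)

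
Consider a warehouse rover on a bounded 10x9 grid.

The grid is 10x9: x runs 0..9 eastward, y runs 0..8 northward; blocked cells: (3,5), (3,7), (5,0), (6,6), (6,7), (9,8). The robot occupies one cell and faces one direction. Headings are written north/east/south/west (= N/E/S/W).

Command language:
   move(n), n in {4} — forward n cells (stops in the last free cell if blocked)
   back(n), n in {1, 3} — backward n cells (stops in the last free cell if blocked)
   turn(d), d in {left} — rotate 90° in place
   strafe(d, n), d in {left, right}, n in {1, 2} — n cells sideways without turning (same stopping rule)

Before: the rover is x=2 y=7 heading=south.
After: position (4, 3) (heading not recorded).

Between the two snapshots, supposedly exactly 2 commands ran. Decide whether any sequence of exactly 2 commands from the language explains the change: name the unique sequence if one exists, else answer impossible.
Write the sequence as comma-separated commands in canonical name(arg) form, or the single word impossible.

move(4), strafe(left, 2)

key: running strafe(left, 2) before move(4) would end elsewhere — order is forced
t0: x=2 y=7 heading=south
step 1 (move(4)): x=2 y=3 heading=south
step 2 (strafe(left, 2)): x=4 y=3 heading=south
no rival 2-sequence matches.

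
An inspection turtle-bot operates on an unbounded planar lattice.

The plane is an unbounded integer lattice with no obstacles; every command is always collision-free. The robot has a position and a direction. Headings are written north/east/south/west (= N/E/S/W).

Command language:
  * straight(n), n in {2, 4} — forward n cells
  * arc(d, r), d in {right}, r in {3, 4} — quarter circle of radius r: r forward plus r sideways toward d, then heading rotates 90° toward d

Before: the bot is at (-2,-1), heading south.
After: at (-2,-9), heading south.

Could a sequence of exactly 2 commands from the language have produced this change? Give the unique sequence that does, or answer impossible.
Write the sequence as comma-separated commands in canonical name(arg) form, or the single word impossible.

straight(4), straight(4)

key: still facing S at the end — nothing in the sequence rotates
initial: at (-2,-1), heading south
t=1 straight(4) ⇒ at (-2,-5), heading south
t=2 straight(4) ⇒ at (-2,-9), heading south
no other 2-command option fits: unique.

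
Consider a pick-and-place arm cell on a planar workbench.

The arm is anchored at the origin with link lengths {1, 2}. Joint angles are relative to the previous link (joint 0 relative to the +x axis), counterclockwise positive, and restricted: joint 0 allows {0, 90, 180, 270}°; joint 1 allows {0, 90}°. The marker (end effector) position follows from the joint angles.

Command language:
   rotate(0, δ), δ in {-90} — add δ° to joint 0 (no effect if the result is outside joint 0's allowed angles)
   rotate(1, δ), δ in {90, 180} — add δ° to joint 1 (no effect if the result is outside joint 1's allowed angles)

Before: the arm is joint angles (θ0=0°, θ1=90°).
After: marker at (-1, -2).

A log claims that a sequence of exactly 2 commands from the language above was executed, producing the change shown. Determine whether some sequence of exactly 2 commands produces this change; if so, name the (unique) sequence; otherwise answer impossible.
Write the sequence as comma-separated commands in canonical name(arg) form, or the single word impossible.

t0: joint angles (θ0=0°, θ1=90°)
step 1 (rotate(0, -90)): joint angles (θ0=270°, θ1=90°)
step 2 (rotate(0, -90)): joint angles (θ0=180°, θ1=90°)
all 9 alternatives checked — unique.

rotate(0, -90), rotate(0, -90)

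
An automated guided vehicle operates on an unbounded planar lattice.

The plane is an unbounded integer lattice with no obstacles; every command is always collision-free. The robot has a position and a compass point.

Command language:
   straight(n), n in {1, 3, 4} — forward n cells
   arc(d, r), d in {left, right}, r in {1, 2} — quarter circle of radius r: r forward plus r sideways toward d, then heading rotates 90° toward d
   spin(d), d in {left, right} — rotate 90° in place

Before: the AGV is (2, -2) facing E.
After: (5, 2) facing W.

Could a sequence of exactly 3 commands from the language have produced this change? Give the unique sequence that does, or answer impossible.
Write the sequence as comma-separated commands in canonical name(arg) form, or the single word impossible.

key: order matters: swapping straight(3) and arc(left, 2) lands elsewhere
initial: (2, -2) facing E
[1] after straight(3): (5, -2) facing E
[2] after arc(left, 2): (7, 0) facing N
[3] after arc(left, 2): (5, 2) facing W
no other 3-command option fits: unique.

straight(3), arc(left, 2), arc(left, 2)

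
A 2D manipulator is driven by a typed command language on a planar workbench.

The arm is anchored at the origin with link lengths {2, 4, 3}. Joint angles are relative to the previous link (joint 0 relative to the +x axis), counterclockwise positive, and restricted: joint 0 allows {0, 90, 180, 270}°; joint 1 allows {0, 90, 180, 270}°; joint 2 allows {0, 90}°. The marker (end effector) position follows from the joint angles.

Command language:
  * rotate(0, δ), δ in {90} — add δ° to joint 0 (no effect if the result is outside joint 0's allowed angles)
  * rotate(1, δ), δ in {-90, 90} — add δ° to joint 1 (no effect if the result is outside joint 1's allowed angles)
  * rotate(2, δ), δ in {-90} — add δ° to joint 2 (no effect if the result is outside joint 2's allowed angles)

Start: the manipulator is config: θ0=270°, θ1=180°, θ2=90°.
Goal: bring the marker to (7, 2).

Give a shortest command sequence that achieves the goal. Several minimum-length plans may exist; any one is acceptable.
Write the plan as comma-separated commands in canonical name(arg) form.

t0: config: θ0=270°, θ1=180°, θ2=90°
t=1 rotate(2, -90) ⇒ config: θ0=270°, θ1=180°, θ2=0°
t=2 rotate(0, 90) ⇒ config: θ0=0°, θ1=180°, θ2=0°
t=3 rotate(0, 90) ⇒ config: θ0=90°, θ1=180°, θ2=0°
t=4 rotate(1, 90) ⇒ config: θ0=90°, θ1=270°, θ2=0°
nothing shorter than 4 reaches the goal.

rotate(2, -90), rotate(0, 90), rotate(0, 90), rotate(1, 90)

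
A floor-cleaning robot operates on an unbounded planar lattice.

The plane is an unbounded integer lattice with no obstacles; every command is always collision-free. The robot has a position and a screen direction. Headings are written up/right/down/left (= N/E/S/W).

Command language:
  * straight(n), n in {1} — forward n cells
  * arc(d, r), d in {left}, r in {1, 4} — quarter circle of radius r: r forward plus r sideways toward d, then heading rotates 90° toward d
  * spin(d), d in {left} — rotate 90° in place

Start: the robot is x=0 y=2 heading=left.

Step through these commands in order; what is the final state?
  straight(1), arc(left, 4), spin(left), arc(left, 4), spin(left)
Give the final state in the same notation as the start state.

t0: x=0 y=2 heading=left
step 1 (straight(1)): x=-1 y=2 heading=left
step 2 (arc(left, 4)): x=-5 y=-2 heading=down
step 3 (spin(left)): x=-5 y=-2 heading=right
step 4 (arc(left, 4)): x=-1 y=2 heading=up
step 5 (spin(left)): x=-1 y=2 heading=left

x=-1 y=2 heading=left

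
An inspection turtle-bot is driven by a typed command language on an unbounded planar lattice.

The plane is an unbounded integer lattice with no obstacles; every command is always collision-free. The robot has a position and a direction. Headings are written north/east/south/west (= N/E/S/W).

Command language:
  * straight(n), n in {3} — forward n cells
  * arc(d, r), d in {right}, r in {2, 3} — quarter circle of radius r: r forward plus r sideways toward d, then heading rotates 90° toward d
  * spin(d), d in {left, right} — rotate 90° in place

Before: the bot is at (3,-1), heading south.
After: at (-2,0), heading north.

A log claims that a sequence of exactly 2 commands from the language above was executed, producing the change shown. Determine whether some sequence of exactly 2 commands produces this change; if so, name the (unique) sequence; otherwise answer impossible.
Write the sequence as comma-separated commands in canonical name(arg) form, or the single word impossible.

arc(right, 2), arc(right, 3)

key: order matters: swapping arc(right, 2) and arc(right, 3) lands elsewhere
from: at (3,-1), heading south
1. arc(right, 2) → at (1,-3), heading west
2. arc(right, 3) → at (-2,0), heading north
no other 2-command option fits: unique.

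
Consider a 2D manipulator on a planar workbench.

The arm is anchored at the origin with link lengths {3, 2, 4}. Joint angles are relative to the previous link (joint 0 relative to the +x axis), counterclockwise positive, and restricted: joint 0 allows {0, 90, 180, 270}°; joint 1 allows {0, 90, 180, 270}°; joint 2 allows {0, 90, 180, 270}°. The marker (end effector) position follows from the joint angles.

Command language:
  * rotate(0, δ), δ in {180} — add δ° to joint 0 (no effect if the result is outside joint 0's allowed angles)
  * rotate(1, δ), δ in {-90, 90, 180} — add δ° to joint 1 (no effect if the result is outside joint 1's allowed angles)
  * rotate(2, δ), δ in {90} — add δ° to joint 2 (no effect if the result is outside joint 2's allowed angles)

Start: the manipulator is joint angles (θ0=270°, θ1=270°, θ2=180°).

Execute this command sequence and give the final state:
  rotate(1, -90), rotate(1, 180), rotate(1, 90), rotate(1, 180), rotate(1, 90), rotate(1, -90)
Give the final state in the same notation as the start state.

joint angles (θ0=270°, θ1=270°, θ2=180°)

from: joint angles (θ0=270°, θ1=270°, θ2=180°)
1. rotate(1, -90) → joint angles (θ0=270°, θ1=180°, θ2=180°)
2. rotate(1, 180) → joint angles (θ0=270°, θ1=0°, θ2=180°)
3. rotate(1, 90) → joint angles (θ0=270°, θ1=90°, θ2=180°)
4. rotate(1, 180) → joint angles (θ0=270°, θ1=270°, θ2=180°)
5. rotate(1, 90) → joint angles (θ0=270°, θ1=0°, θ2=180°)
6. rotate(1, -90) → joint angles (θ0=270°, θ1=270°, θ2=180°)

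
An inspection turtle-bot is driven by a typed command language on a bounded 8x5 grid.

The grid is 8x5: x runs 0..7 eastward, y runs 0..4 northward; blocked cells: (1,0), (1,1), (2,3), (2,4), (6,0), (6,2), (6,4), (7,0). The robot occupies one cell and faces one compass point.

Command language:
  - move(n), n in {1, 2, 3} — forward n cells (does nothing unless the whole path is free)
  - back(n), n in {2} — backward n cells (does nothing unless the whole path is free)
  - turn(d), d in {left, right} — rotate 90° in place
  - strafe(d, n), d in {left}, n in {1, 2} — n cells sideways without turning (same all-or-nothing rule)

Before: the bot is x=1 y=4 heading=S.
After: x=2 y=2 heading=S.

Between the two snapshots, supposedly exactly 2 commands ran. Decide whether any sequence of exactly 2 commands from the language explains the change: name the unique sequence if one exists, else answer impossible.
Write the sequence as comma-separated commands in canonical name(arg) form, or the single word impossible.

key: still facing S at the end — nothing in the sequence rotates
from: x=1 y=4 heading=S
step 1 (move(2)): x=1 y=2 heading=S
step 2 (strafe(left, 1)): x=2 y=2 heading=S
uniquely the one of 64 2-step routes that fits.

move(2), strafe(left, 1)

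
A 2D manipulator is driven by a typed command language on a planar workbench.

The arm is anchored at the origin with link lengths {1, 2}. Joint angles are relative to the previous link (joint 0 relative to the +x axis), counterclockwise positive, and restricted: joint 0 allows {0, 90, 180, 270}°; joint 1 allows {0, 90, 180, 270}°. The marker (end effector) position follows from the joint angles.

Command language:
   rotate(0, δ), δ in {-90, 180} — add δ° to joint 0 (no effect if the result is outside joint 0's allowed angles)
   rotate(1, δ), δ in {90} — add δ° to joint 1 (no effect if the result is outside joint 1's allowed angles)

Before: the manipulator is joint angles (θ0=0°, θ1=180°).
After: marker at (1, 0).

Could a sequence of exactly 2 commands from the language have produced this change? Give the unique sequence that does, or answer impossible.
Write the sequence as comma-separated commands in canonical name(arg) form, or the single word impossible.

rotate(0, -90), rotate(0, -90)

initial: joint angles (θ0=0°, θ1=180°)
t=1 rotate(0, -90) ⇒ joint angles (θ0=270°, θ1=180°)
t=2 rotate(0, -90) ⇒ joint angles (θ0=180°, θ1=180°)
uniquely the one of 9 2-step routes that fits.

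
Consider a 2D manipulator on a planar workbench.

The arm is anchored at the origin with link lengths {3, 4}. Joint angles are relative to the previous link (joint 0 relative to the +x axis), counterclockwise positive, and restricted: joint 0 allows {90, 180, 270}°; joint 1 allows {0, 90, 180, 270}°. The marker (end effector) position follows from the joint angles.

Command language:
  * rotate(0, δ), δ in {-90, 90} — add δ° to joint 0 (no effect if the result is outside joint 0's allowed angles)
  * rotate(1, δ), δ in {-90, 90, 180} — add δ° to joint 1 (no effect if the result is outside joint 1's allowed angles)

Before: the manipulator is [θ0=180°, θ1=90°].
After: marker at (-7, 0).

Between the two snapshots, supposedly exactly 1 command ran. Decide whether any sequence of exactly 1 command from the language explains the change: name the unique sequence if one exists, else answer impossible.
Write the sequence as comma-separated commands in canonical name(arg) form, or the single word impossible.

rotate(1, -90)

t0: [θ0=180°, θ1=90°]
1. rotate(1, -90) → [θ0=180°, θ1=0°]
no other 1-command option fits: unique.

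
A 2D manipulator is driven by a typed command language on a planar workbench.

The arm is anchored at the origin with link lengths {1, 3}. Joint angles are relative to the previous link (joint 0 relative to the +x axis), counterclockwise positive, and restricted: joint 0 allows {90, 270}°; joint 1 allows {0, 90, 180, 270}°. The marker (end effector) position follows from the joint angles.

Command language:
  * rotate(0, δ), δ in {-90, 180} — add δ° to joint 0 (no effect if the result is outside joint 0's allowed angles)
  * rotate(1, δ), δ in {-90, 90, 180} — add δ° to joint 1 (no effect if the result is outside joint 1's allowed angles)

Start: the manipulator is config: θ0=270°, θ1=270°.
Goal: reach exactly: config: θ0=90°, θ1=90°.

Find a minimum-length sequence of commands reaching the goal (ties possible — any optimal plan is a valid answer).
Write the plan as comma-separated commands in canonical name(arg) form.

rotate(1, 180), rotate(0, 180)

begin: config: θ0=270°, θ1=270°
[1] after rotate(1, 180): config: θ0=270°, θ1=90°
[2] after rotate(0, 180): config: θ0=90°, θ1=90°
shorter routes all fall short; 2 is best.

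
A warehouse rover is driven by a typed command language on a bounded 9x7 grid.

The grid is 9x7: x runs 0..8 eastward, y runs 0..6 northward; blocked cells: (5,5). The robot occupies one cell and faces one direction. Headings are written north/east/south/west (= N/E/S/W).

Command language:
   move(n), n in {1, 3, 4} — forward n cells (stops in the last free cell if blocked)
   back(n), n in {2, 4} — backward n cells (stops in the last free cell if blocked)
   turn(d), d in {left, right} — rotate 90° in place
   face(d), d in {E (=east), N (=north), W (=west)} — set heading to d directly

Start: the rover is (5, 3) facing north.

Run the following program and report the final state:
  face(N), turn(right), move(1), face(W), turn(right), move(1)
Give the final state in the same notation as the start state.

start: (5, 3) facing north
step 1 (face(N)): (5, 3) facing north
step 2 (turn(right)): (5, 3) facing east
step 3 (move(1)): (6, 3) facing east
step 4 (face(W)): (6, 3) facing west
step 5 (turn(right)): (6, 3) facing north
step 6 (move(1)): (6, 4) facing north

(6, 4) facing north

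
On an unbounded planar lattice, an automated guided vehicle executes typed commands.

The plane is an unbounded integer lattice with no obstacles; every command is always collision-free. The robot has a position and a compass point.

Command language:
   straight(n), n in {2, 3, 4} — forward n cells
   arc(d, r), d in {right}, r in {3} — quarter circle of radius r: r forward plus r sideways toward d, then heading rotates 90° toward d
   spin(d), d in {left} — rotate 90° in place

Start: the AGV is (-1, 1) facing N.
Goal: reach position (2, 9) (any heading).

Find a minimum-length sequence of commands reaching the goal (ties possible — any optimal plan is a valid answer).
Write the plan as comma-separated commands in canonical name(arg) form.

straight(2), straight(3), arc(right, 3)

initial: (-1, 1) facing N
t=1 straight(2) ⇒ (-1, 3) facing N
t=2 straight(3) ⇒ (-1, 6) facing N
t=3 arc(right, 3) ⇒ (2, 9) facing E
minimal: 3 command(s), checked below 3.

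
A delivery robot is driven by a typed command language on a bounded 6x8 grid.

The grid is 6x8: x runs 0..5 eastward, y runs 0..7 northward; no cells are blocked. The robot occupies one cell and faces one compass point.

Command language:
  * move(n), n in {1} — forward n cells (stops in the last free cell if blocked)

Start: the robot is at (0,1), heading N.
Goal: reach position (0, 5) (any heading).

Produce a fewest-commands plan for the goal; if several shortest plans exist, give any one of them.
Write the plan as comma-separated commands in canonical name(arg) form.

move(1), move(1), move(1), move(1)

begin: at (0,1), heading N
step 1 (move(1)): at (0,2), heading N
step 2 (move(1)): at (0,3), heading N
step 3 (move(1)): at (0,4), heading N
step 4 (move(1)): at (0,5), heading N
no 3-step plan works, so 4 is optimal.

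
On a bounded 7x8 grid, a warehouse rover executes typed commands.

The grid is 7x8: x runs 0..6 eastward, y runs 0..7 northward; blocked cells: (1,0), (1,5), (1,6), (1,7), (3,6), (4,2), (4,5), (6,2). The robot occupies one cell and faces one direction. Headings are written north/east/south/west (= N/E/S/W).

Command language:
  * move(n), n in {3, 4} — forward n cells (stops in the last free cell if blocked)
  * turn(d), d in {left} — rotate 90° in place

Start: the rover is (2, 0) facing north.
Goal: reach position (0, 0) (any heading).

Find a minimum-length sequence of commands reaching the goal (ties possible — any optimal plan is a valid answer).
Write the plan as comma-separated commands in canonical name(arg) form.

move(4), turn(left), move(4), turn(left), move(4)

start: (2, 0) facing north
t=1 move(4) ⇒ (2, 4) facing north
t=2 turn(left) ⇒ (2, 4) facing west
t=3 move(4) ⇒ (0, 4) facing west
t=4 turn(left) ⇒ (0, 4) facing south
t=5 move(4) ⇒ (0, 0) facing south
shorter routes all fall short; 5 is best.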